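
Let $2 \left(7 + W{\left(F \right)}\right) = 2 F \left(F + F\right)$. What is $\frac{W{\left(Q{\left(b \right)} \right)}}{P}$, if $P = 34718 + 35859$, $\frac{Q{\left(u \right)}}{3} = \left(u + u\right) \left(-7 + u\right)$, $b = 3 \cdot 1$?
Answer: $\frac{797}{5429} \approx 0.1468$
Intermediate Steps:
$b = 3$
$Q{\left(u \right)} = 6 u \left(-7 + u\right)$ ($Q{\left(u \right)} = 3 \left(u + u\right) \left(-7 + u\right) = 3 \cdot 2 u \left(-7 + u\right) = 6 u \left(-7 + u\right)$)
$W{\left(F \right)} = -7 + 2 F^{2}$ ($W{\left(F \right)} = -7 + \frac{2 F \left(F + F\right)}{2} = -7 + \frac{2 F 2 F}{2} = -7 + \frac{4 F^{2}}{2} = -7 + 2 F^{2}$)
$P = 70577$
$\frac{W{\left(Q{\left(b \right)} \right)}}{P} = \frac{-7 + 2 \left(6 \cdot 3 \left(-7 + 3\right)\right)^{2}}{70577} = \left(-7 + 2 \left(6 \cdot 3 \left(-4\right)\right)^{2}\right) \frac{1}{70577} = \left(-7 + 2 \left(-72\right)^{2}\right) \frac{1}{70577} = \left(-7 + 2 \cdot 5184\right) \frac{1}{70577} = \left(-7 + 10368\right) \frac{1}{70577} = 10361 \cdot \frac{1}{70577} = \frac{797}{5429}$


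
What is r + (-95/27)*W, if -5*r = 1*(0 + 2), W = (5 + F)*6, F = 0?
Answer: -4768/45 ≈ -105.96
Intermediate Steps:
W = 30 (W = (5 + 0)*6 = 5*6 = 30)
r = -⅖ (r = -(0 + 2)/5 = -2/5 = -⅕*2 = -⅖ ≈ -0.40000)
r + (-95/27)*W = -⅖ - 95/27*30 = -⅖ - 950/9 = -4768/45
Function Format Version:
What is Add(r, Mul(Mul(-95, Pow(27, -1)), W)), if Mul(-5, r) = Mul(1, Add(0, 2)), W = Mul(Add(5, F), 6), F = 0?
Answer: Rational(-4768, 45) ≈ -105.96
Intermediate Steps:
W = 30 (W = Mul(Add(5, 0), 6) = Mul(5, 6) = 30)
r = Rational(-2, 5) (r = Mul(Rational(-1, 5), Mul(1, Add(0, 2))) = Mul(Rational(-1, 5), Mul(1, 2)) = Mul(Rational(-1, 5), 2) = Rational(-2, 5) ≈ -0.40000)
Add(r, Mul(Mul(-95, Pow(27, -1)), W)) = Add(Rational(-2, 5), Mul(Mul(-95, Pow(27, -1)), 30)) = Add(Rational(-2, 5), Mul(Mul(-95, Rational(1, 27)), 30)) = Add(Rational(-2, 5), Mul(Rational(-95, 27), 30)) = Add(Rational(-2, 5), Rational(-950, 9)) = Rational(-4768, 45)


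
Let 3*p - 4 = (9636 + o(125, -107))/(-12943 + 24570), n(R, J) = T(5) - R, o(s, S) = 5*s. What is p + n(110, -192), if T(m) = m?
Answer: -1201912/11627 ≈ -103.37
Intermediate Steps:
n(R, J) = 5 - R
p = 18923/11627 (p = 4/3 + ((9636 + 5*125)/(-12943 + 24570))/3 = 4/3 + ((9636 + 625)/11627)/3 = 4/3 + (10261*(1/11627))/3 = 4/3 + (⅓)*(10261/11627) = 4/3 + 10261/34881 = 18923/11627 ≈ 1.6275)
p + n(110, -192) = 18923/11627 + (5 - 1*110) = 18923/11627 + (5 - 110) = 18923/11627 - 105 = -1201912/11627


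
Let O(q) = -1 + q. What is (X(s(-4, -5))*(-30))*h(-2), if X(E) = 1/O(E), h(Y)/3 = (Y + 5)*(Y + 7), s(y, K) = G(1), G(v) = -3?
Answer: 675/2 ≈ 337.50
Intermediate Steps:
s(y, K) = -3
h(Y) = 3*(5 + Y)*(7 + Y) (h(Y) = 3*((Y + 5)*(Y + 7)) = 3*((5 + Y)*(7 + Y)) = 3*(5 + Y)*(7 + Y))
X(E) = 1/(-1 + E)
(X(s(-4, -5))*(-30))*h(-2) = (-30/(-1 - 3))*(105 + 3*(-2)² + 36*(-2)) = (-30/(-4))*(105 + 3*4 - 72) = (-¼*(-30))*(105 + 12 - 72) = (15/2)*45 = 675/2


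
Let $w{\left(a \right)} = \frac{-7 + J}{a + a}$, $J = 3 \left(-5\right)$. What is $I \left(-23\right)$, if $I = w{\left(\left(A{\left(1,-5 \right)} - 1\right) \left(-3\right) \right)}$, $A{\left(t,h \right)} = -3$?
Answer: $\frac{253}{12} \approx 21.083$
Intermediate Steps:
$J = -15$
$w{\left(a \right)} = - \frac{11}{a}$ ($w{\left(a \right)} = \frac{-7 - 15}{a + a} = - \frac{22}{2 a} = - 22 \frac{1}{2 a} = - \frac{11}{a}$)
$I = - \frac{11}{12}$ ($I = - \frac{11}{\left(-3 - 1\right) \left(-3\right)} = - \frac{11}{\left(-4\right) \left(-3\right)} = - \frac{11}{12} \approx -0.91667$)
$I \left(-23\right) = \left(- \frac{11}{12}\right) \left(-23\right) = \frac{253}{12}$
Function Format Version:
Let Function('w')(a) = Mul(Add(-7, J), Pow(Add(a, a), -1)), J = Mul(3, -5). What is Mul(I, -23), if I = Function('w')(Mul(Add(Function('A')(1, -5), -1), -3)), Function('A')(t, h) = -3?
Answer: Rational(253, 12) ≈ 21.083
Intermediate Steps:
J = -15
Function('w')(a) = Mul(-11, Pow(a, -1)) (Function('w')(a) = Mul(Add(-7, -15), Pow(Add(a, a), -1)) = Mul(-22, Pow(Mul(2, a), -1)) = Mul(-22, Mul(Rational(1, 2), Pow(a, -1))) = Mul(-11, Pow(a, -1)))
I = Rational(-11, 12) (I = Mul(-11, Pow(Mul(Add(-3, -1), -3), -1)) = Mul(-11, Pow(Mul(-4, -3), -1)) = Mul(-11, Pow(12, -1)) = Mul(-11, Rational(1, 12)) = Rational(-11, 12) ≈ -0.91667)
Mul(I, -23) = Mul(Rational(-11, 12), -23) = Rational(253, 12)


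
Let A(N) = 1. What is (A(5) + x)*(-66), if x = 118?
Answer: -7854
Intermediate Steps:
(A(5) + x)*(-66) = (1 + 118)*(-66) = 119*(-66) = -7854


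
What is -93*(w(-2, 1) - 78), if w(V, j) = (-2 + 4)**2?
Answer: 6882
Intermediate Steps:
w(V, j) = 4 (w(V, j) = 2**2 = 4)
-93*(w(-2, 1) - 78) = -93*(4 - 78) = -93*(-74) = 6882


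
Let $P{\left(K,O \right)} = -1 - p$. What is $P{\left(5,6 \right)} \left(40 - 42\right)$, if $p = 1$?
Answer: $4$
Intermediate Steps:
$P{\left(K,O \right)} = -2$ ($P{\left(K,O \right)} = -1 - 1 = -2$)
$P{\left(5,6 \right)} \left(40 - 42\right) = - 2 \left(40 - 42\right) = \left(-2\right) \left(-2\right) = 4$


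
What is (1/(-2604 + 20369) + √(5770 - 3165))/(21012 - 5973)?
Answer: 1/267167835 + √2605/15039 ≈ 0.0033938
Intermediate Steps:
(1/(-2604 + 20369) + √(5770 - 3165))/(21012 - 5973) = (1/17765 + √2605)/15039 = (1/17765 + √2605)*(1/15039) = 1/267167835 + √2605/15039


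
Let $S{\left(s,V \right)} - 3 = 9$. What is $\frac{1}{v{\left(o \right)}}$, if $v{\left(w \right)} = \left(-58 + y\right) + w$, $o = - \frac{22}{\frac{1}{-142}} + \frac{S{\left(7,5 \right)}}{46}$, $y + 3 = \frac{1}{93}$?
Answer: $\frac{2139}{6552338} \approx 0.00032645$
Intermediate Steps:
$S{\left(s,V \right)} = 12$ ($S{\left(s,V \right)} = 3 + 9 = 12$)
$y = - \frac{278}{93}$ ($y = -3 + \frac{1}{93} = - \frac{278}{93} \approx -2.9892$)
$o = \frac{71858}{23}$ ($o = - \frac{22}{\frac{1}{-142}} + \frac{12}{46} = - \frac{22}{- \frac{1}{142}} + 12 \cdot \frac{1}{46} = \left(-22\right) \left(-142\right) + \frac{6}{23} = 3124 + \frac{6}{23} = \frac{71858}{23} \approx 3124.3$)
$v{\left(w \right)} = - \frac{5672}{93} + w$ ($v{\left(w \right)} = \left(-58 - \frac{278}{93}\right) + w = - \frac{5672}{93} + w$)
$\frac{1}{v{\left(o \right)}} = \frac{1}{- \frac{5672}{93} + \frac{71858}{23}} = \frac{1}{\frac{6552338}{2139}} = \frac{2139}{6552338}$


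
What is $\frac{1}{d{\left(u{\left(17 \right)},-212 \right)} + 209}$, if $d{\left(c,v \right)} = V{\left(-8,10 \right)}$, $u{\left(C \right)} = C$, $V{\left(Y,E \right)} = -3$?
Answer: $\frac{1}{206} \approx 0.0048544$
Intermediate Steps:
$d{\left(c,v \right)} = -3$
$\frac{1}{d{\left(u{\left(17 \right)},-212 \right)} + 209} = \frac{1}{-3 + 209} = \frac{1}{206}$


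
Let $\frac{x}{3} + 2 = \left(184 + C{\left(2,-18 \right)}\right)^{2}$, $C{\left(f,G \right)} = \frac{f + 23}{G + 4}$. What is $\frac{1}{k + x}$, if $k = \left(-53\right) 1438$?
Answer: $\frac{196}{4583683} \approx 4.276 \cdot 10^{-5}$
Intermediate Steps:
$C{\left(f,G \right)} = \frac{23 + f}{4 + G}$
$k = -76214$
$x = \frac{19521627}{196}$ ($x = -6 + 3 \left(184 + \frac{23 + 2}{4 - 18}\right)^{2} = -6 + 3 \left(184 + \frac{1}{-14} \cdot 25\right)^{2} = -6 + 3 \left(184 - \frac{25}{14}\right)^{2} = -6 + 3 \left(\frac{2551}{14}\right)^{2} = -6 + 3 \cdot \frac{6507601}{196} = -6 + \frac{19522803}{196} = \frac{19521627}{196} \approx 99600.0$)
$\frac{1}{k + x} = \frac{1}{-76214 + \frac{19521627}{196}} = \frac{1}{\frac{4583683}{196}} = \frac{196}{4583683}$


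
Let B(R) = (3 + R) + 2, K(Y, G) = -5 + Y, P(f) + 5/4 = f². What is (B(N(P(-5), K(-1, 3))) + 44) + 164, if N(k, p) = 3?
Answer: 216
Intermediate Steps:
P(f) = -5/4 + f²
B(R) = 5 + R
(B(N(P(-5), K(-1, 3))) + 44) + 164 = ((5 + 3) + 44) + 164 = (8 + 44) + 164 = 52 + 164 = 216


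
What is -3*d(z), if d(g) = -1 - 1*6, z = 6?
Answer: 21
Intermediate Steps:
d(g) = -7 (d(g) = -1 - 6 = -7)
-3*d(z) = -3*(-7) = 21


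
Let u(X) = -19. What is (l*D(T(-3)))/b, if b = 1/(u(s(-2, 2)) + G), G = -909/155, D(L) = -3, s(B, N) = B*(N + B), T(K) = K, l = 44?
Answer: 508728/155 ≈ 3282.1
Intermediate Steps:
s(B, N) = B*(B + N)
G = -909/155 (G = -909*1/155 = -909/155 ≈ -5.8645)
b = -155/3854 (b = 1/(-19 - 909/155) = 1/(-3854/155) = -155/3854 ≈ -0.040218)
(l*D(T(-3)))/b = (44*(-3))/(-155/3854) = -132*(-3854/155) = 508728/155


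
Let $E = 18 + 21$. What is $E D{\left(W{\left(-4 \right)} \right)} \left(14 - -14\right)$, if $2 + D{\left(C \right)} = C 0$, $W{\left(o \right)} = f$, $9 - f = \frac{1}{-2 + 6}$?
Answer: $-2184$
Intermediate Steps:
$f = \frac{35}{4}$ ($f = 9 - \frac{1}{-2 + 6} = 9 - \frac{1}{4} = \frac{35}{4} \approx 8.75$)
$W{\left(o \right)} = \frac{35}{4}$
$D{\left(C \right)} = -2$ ($D{\left(C \right)} = -2 + C 0 = -2 + 0 = -2$)
$E = 39$
$E D{\left(W{\left(-4 \right)} \right)} \left(14 - -14\right) = 39 \left(-2\right) \left(14 - -14\right) = - 78 \left(14 + 14\right) = \left(-78\right) 28 = -2184$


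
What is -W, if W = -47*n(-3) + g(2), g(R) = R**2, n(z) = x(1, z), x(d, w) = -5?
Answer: -239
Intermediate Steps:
n(z) = -5
W = 239 (W = -47*(-5) + 2**2 = 235 + 4 = 239)
-W = -1*239 = -239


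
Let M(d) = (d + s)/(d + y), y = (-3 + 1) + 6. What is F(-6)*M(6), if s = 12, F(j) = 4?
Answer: 36/5 ≈ 7.2000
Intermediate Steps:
y = 4 (y = -2 + 6 = 4)
M(d) = (12 + d)/(4 + d) (M(d) = (d + 12)/(d + 4) = (12 + d)/(4 + d))
F(-6)*M(6) = 4*((12 + 6)/(4 + 6)) = 4*(18/10) = 4*((1/10)*18) = 4*(9/5) = 36/5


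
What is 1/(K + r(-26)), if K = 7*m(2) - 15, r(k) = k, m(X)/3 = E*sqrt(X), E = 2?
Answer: 41/1847 + 42*sqrt(2)/1847 ≈ 0.054357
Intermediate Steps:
m(X) = 6*sqrt(X) (m(X) = 3*(2*sqrt(X)) = 6*sqrt(X))
K = -15 + 42*sqrt(2) (K = 7*(6*sqrt(2)) - 15 = 42*sqrt(2) - 15 = -15 + 42*sqrt(2) ≈ 44.397)
1/(K + r(-26)) = 1/((-15 + 42*sqrt(2)) - 26) = 1/(-41 + 42*sqrt(2))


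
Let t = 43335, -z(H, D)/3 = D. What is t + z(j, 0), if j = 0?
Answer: 43335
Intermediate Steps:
z(H, D) = -3*D
t + z(j, 0) = 43335 - 3*0 = 43335 + 0 = 43335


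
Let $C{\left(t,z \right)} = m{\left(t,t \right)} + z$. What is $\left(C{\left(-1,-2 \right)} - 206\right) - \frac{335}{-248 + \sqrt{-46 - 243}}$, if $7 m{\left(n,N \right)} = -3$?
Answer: $- \frac{89574427}{432551} + \frac{5695 i}{61793} \approx -207.08 + 0.092162 i$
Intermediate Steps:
$m{\left(n,N \right)} = - \frac{3}{7}$ ($m{\left(n,N \right)} = \frac{1}{7} \left(-3\right) = - \frac{3}{7}$)
$C{\left(t,z \right)} = - \frac{3}{7} + z$
$\left(C{\left(-1,-2 \right)} - 206\right) - \frac{335}{-248 + \sqrt{-46 - 243}} = \left(\left(- \frac{3}{7} - 2\right) - 206\right) - \frac{335}{-248 + \sqrt{-46 - 243}} = \left(- \frac{17}{7} - 206\right) - \frac{335}{-248 + \sqrt{-289}} = - \frac{1459}{7} - \frac{335}{-248 + 17 i} = - \frac{1459}{7} - 335 \frac{-248 - 17 i}{61793} = - \frac{1459}{7} - \frac{335 \left(-248 - 17 i\right)}{61793}$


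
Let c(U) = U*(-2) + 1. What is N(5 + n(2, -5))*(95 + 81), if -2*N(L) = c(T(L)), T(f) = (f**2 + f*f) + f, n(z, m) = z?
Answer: 18392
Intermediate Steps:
T(f) = f + 2*f**2 (T(f) = (f**2 + f**2) + f = 2*f**2 + f = f + 2*f**2)
c(U) = 1 - 2*U (c(U) = -2*U + 1 = 1 - 2*U)
N(L) = -1/2 + L*(1 + 2*L) (N(L) = -(1 - 2*L*(1 + 2*L))/2 = -1/2 + L*(1 + 2*L))
N(5 + n(2, -5))*(95 + 81) = (-1/2 + (5 + 2) + 2*(5 + 2)**2)*(95 + 81) = (-1/2 + 7 + 2*7**2)*176 = (-1/2 + 7 + 2*49)*176 = (-1/2 + 7 + 98)*176 = (209/2)*176 = 18392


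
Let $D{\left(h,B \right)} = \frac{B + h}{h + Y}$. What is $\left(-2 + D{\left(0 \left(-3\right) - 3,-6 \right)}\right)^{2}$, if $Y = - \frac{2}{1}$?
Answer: $\frac{1}{25} \approx 0.04$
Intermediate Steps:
$Y = -2$ ($Y = \left(-2\right) 1 = -2$)
$D{\left(h,B \right)} = \frac{B + h}{-2 + h}$ ($D{\left(h,B \right)} = \frac{B + h}{h - 2} = \frac{B + h}{-2 + h}$)
$\left(-2 + D{\left(0 \left(-3\right) - 3,-6 \right)}\right)^{2} = \left(-2 + \frac{-6 + \left(0 \left(-3\right) - 3\right)}{-2 + \left(0 \left(-3\right) - 3\right)}\right)^{2} = \left(-2 + \frac{-6 + \left(0 - 3\right)}{-2 + \left(0 - 3\right)}\right)^{2} = \left(-2 + \frac{-6 - 3}{-2 - 3}\right)^{2} = \left(-2 + \frac{1}{-5} \left(-9\right)\right)^{2} = \left(-2 - - \frac{9}{5}\right)^{2} = \left(-2 + \frac{9}{5}\right)^{2} = \left(- \frac{1}{5}\right)^{2} = \frac{1}{25}$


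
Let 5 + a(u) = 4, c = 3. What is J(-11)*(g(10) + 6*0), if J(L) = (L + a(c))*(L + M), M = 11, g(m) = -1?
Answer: 0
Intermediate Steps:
a(u) = -1 (a(u) = -5 + 4 = -1)
J(L) = (-1 + L)*(11 + L) (J(L) = (L - 1)*(L + 11) = (-1 + L)*(11 + L))
J(-11)*(g(10) + 6*0) = (-11 + (-11)**2 + 10*(-11))*(-1 + 6*0) = (-11 + 121 - 110)*(-1 + 0) = 0*(-1) = 0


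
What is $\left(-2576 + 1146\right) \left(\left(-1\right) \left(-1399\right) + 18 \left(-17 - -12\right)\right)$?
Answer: $-1871870$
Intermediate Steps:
$\left(-2576 + 1146\right) \left(\left(-1\right) \left(-1399\right) + 18 \left(-17 - -12\right)\right) = - 1430 \left(1399 + 18 \left(-17 + 12\right)\right) = - 1430 \left(1399 + 18 \left(-5\right)\right) = - 1430 \left(1399 - 90\right) = \left(-1430\right) 1309 = -1871870$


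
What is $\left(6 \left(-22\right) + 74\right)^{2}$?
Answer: $3364$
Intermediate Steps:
$\left(6 \left(-22\right) + 74\right)^{2} = \left(-132 + 74\right)^{2} = \left(-58\right)^{2} = 3364$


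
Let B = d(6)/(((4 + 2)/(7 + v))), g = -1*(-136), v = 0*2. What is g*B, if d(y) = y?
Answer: 952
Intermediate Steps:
v = 0
g = 136
B = 7 (B = 6/(((4 + 2)/(7 + 0))) = 6/((6/7)) = 6/((6*(1/7))) = 6/(6/7) = 6*(7/6) = 7)
g*B = 136*7 = 952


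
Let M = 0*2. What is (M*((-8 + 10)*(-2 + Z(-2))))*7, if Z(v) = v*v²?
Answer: 0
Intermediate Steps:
Z(v) = v³
M = 0
(M*((-8 + 10)*(-2 + Z(-2))))*7 = (0*((-8 + 10)*(-2 + (-2)³)))*7 = (0*(2*(-2 - 8)))*7 = (0*(2*(-10)))*7 = (0*(-20))*7 = 0*7 = 0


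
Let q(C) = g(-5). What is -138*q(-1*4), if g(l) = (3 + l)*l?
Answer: -1380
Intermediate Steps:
g(l) = l*(3 + l)
q(C) = 10 (q(C) = -5*(3 - 5) = -5*(-2) = 10)
-138*q(-1*4) = -138*10 = -1380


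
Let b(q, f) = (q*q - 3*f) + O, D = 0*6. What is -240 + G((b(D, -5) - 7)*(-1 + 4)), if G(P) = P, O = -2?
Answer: -222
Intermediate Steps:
D = 0
b(q, f) = -2 + q**2 - 3*f (b(q, f) = (q*q - 3*f) - 2 = (q**2 - 3*f) - 2 = -2 + q**2 - 3*f)
-240 + G((b(D, -5) - 7)*(-1 + 4)) = -240 + ((-2 + 0**2 - 3*(-5)) - 7)*(-1 + 4) = -240 + ((-2 + 0 + 15) - 7)*3 = -240 + (13 - 7)*3 = -240 + 6*3 = -240 + 18 = -222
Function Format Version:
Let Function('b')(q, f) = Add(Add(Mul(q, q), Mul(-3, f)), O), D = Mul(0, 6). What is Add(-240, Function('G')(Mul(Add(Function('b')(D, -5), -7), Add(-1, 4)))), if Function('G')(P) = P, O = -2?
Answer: -222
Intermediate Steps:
D = 0
Function('b')(q, f) = Add(-2, Pow(q, 2), Mul(-3, f)) (Function('b')(q, f) = Add(Add(Mul(q, q), Mul(-3, f)), -2) = Add(Add(Pow(q, 2), Mul(-3, f)), -2) = Add(-2, Pow(q, 2), Mul(-3, f)))
Add(-240, Function('G')(Mul(Add(Function('b')(D, -5), -7), Add(-1, 4)))) = Add(-240, Mul(Add(Add(-2, Pow(0, 2), Mul(-3, -5)), -7), Add(-1, 4))) = Add(-240, Mul(Add(Add(-2, 0, 15), -7), 3)) = Add(-240, Mul(Add(13, -7), 3)) = Add(-240, Mul(6, 3)) = Add(-240, 18) = -222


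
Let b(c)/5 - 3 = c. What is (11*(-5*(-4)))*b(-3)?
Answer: 0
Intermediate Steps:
b(c) = 15 + 5*c
(11*(-5*(-4)))*b(-3) = (11*(-5*(-4)))*(15 + 5*(-3)) = (11*20)*(15 - 15) = 220*0 = 0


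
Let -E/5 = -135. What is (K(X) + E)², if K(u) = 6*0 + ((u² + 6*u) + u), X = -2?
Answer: 442225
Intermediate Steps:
E = 675 (E = -5*(-135) = 675)
K(u) = u² + 7*u (K(u) = 0 + (u² + 7*u) = u² + 7*u)
(K(X) + E)² = (-2*(7 - 2) + 675)² = (-2*5 + 675)² = (-10 + 675)² = 665² = 442225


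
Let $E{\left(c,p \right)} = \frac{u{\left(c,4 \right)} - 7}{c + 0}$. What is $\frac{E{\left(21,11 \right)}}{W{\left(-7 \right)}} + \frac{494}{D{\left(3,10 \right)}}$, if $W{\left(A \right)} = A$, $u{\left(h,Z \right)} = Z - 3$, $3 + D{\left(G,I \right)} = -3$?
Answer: $- \frac{12097}{147} \approx -82.292$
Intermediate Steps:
$D{\left(G,I \right)} = -6$ ($D{\left(G,I \right)} = -3 - 3 = -6$)
$u{\left(h,Z \right)} = -3 + Z$
$E{\left(c,p \right)} = - \frac{6}{c}$ ($E{\left(c,p \right)} = \frac{\left(-3 + 4\right) - 7}{c + 0} = \frac{1 - 7}{c} = - \frac{6}{c}$)
$\frac{E{\left(21,11 \right)}}{W{\left(-7 \right)}} + \frac{494}{D{\left(3,10 \right)}} = \frac{\left(-6\right) \frac{1}{21}}{-7} + \frac{494}{-6} = \left(-6\right) \frac{1}{21} \left(- \frac{1}{7}\right) + 494 \left(- \frac{1}{6}\right) = \left(- \frac{2}{7}\right) \left(- \frac{1}{7}\right) - \frac{247}{3} = \frac{2}{49} - \frac{247}{3} = - \frac{12097}{147}$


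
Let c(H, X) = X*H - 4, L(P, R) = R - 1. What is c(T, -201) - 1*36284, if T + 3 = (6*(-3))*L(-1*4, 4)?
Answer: -24831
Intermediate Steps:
L(P, R) = -1 + R
T = -57 (T = -3 + (6*(-3))*(-1 + 4) = -3 - 18*3 = -3 - 54 = -57)
c(H, X) = -4 + H*X (c(H, X) = H*X - 4 = -4 + H*X)
c(T, -201) - 1*36284 = (-4 - 57*(-201)) - 1*36284 = (-4 + 11457) - 36284 = 11453 - 36284 = -24831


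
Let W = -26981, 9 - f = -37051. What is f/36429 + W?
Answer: -982853789/36429 ≈ -26980.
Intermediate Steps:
f = 37060 (f = 9 - 1*(-37051) = 9 + 37051 = 37060)
f/36429 + W = 37060/36429 - 26981 = -982853789/36429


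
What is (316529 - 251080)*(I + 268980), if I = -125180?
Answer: 9411566200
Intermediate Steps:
(316529 - 251080)*(I + 268980) = (316529 - 251080)*(-125180 + 268980) = 65449*143800 = 9411566200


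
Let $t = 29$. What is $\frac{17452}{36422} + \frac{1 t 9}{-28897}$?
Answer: $\frac{247402151}{526243267} \approx 0.47013$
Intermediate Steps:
$\frac{17452}{36422} + \frac{1 t 9}{-28897} = \frac{17452}{36422} + \frac{1 \cdot 29 \cdot 9}{-28897} = 17452 \cdot \frac{1}{36422} + 29 \cdot 9 \left(- \frac{1}{28897}\right) = \frac{8726}{18211} + 261 \left(- \frac{1}{28897}\right) = \frac{8726}{18211} - \frac{261}{28897} = \frac{247402151}{526243267}$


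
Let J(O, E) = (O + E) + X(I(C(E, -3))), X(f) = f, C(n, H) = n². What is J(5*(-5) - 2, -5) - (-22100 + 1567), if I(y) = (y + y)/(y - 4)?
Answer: 430571/21 ≈ 20503.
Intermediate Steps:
I(y) = 2*y/(-4 + y) (I(y) = (2*y)/(-4 + y) = 2*y/(-4 + y))
J(O, E) = E + O + 2*E²/(-4 + E²) (J(O, E) = (O + E) + 2*E²/(-4 + E²) = (E + O) + 2*E²/(-4 + E²) = E + O + 2*E²/(-4 + E²))
J(5*(-5) - 2, -5) - (-22100 + 1567) = (2*(-5)² + (-4 + (-5)²)*(-5 + (5*(-5) - 2)))/(-4 + (-5)²) - (-22100 + 1567) = (2*25 + (-4 + 25)*(-5 + (-25 - 2)))/(-4 + 25) - 1*(-20533) = (50 + 21*(-5 - 27))/21 + 20533 = (50 + 21*(-32))/21 + 20533 = (50 - 672)/21 + 20533 = (1/21)*(-622) + 20533 = -622/21 + 20533 = 430571/21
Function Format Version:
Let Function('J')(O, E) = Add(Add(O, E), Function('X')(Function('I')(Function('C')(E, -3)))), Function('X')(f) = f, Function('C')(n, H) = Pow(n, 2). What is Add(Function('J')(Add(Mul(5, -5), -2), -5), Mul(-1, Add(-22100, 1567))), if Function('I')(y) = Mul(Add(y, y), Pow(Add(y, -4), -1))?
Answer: Rational(430571, 21) ≈ 20503.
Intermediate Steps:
Function('I')(y) = Mul(2, y, Pow(Add(-4, y), -1)) (Function('I')(y) = Mul(Mul(2, y), Pow(Add(-4, y), -1)) = Mul(2, y, Pow(Add(-4, y), -1)))
Function('J')(O, E) = Add(E, O, Mul(2, Pow(E, 2), Pow(Add(-4, Pow(E, 2)), -1))) (Function('J')(O, E) = Add(Add(O, E), Mul(2, Pow(E, 2), Pow(Add(-4, Pow(E, 2)), -1))) = Add(Add(E, O), Mul(2, Pow(E, 2), Pow(Add(-4, Pow(E, 2)), -1))) = Add(E, O, Mul(2, Pow(E, 2), Pow(Add(-4, Pow(E, 2)), -1))))
Add(Function('J')(Add(Mul(5, -5), -2), -5), Mul(-1, Add(-22100, 1567))) = Add(Mul(Pow(Add(-4, Pow(-5, 2)), -1), Add(Mul(2, Pow(-5, 2)), Mul(Add(-4, Pow(-5, 2)), Add(-5, Add(Mul(5, -5), -2))))), Mul(-1, Add(-22100, 1567))) = Add(Mul(Pow(Add(-4, 25), -1), Add(Mul(2, 25), Mul(Add(-4, 25), Add(-5, Add(-25, -2))))), Mul(-1, -20533)) = Add(Mul(Pow(21, -1), Add(50, Mul(21, Add(-5, -27)))), 20533) = Add(Mul(Rational(1, 21), Add(50, Mul(21, -32))), 20533) = Add(Mul(Rational(1, 21), Add(50, -672)), 20533) = Add(Mul(Rational(1, 21), -622), 20533) = Add(Rational(-622, 21), 20533) = Rational(430571, 21)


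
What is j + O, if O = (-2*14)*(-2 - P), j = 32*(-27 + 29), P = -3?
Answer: 36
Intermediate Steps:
j = 64 (j = 32*2 = 64)
O = -28 (O = (-2*14)*(-2 - 1*(-3)) = -28*(-2 + 3) = -28*1 = -28)
j + O = 64 - 28 = 36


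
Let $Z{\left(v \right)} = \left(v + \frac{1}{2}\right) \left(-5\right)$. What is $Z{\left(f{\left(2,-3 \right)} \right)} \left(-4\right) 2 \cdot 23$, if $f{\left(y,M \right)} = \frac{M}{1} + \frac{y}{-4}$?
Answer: $-2760$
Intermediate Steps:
$f{\left(y,M \right)} = M - \frac{y}{4}$ ($f{\left(y,M \right)} = M 1 + y \left(- \frac{1}{4}\right) = M - \frac{y}{4}$)
$Z{\left(v \right)} = - \frac{5}{2} - 5 v$ ($Z{\left(v \right)} = \left(v + \frac{1}{2}\right) \left(-5\right) = \left(\frac{1}{2} + v\right) \left(-5\right) = - \frac{5}{2} - 5 v$)
$Z{\left(f{\left(2,-3 \right)} \right)} \left(-4\right) 2 \cdot 23 = \left(- \frac{5}{2} - 5 \left(-3 - \frac{1}{2}\right)\right) \left(-4\right) 2 \cdot 23 = \left(- \frac{5}{2} - 5 \left(-3 - \frac{1}{2}\right)\right) \left(\left(-8\right) 23\right) = \left(- \frac{5}{2} - - \frac{35}{2}\right) \left(-184\right) = \left(- \frac{5}{2} + \frac{35}{2}\right) \left(-184\right) = 15 \left(-184\right) = -2760$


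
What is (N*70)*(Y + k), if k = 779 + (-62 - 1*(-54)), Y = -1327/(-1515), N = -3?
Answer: -16371488/101 ≈ -1.6209e+5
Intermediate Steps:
Y = 1327/1515 (Y = -1327*(-1/1515) = 1327/1515 ≈ 0.87591)
k = 771 (k = 779 + (-62 + 54) = 779 - 8 = 771)
(N*70)*(Y + k) = (-3*70)*(1327/1515 + 771) = -210*1169392/1515 = -16371488/101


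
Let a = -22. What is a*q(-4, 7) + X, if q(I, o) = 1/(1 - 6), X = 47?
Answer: 257/5 ≈ 51.400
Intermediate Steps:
q(I, o) = -1/5 (q(I, o) = 1/(-5) = -1/5)
a*q(-4, 7) + X = -22*(-1/5) + 47 = 22/5 + 47 = 257/5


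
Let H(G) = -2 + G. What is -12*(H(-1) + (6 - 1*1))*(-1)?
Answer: 24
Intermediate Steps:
-12*(H(-1) + (6 - 1*1))*(-1) = -12*((-2 - 1) + (6 - 1*1))*(-1) = -12*(-3 + (6 - 1))*(-1) = -12*(-3 + 5)*(-1) = -24*(-1) = -12*(-2) = 24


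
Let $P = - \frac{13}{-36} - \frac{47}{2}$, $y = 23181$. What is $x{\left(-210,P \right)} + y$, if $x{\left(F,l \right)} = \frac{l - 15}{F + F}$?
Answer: $\frac{350498093}{15120} \approx 23181.0$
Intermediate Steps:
$P = - \frac{833}{36}$ ($P = \left(-13\right) \left(- \frac{1}{36}\right) - \frac{47}{2} = \frac{13}{36} - \frac{47}{2} = - \frac{833}{36} \approx -23.139$)
$x{\left(F,l \right)} = \frac{-15 + l}{2 F}$
$x{\left(-210,P \right)} + y = \frac{-15 - \frac{833}{36}}{2 \left(-210\right)} + 23181 = \frac{1}{2} \left(- \frac{1}{210}\right) \left(- \frac{1373}{36}\right) + 23181 = \frac{1373}{15120} + 23181 = \frac{350498093}{15120}$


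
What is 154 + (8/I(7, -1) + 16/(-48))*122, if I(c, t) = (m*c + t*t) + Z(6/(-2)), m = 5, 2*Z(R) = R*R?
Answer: 11132/81 ≈ 137.43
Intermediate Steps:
Z(R) = R²/2 (Z(R) = (R*R)/2 = R²/2)
I(c, t) = 9/2 + t² + 5*c (I(c, t) = (5*c + t*t) + (6/(-2))²/2 = (5*c + t²) + (6*(-½))²/2 = (t² + 5*c) + (½)*(-3)² = (t² + 5*c) + (½)*9 = (t² + 5*c) + 9/2 = 9/2 + t² + 5*c)
154 + (8/I(7, -1) + 16/(-48))*122 = 154 + (8/(9/2 + (-1)² + 5*7) + 16/(-48))*122 = 154 + (8/(9/2 + 1 + 35) + 16*(-1/48))*122 = 154 + (8/(81/2) - ⅓)*122 = 154 + (8*(2/81) - ⅓)*122 = 154 + (16/81 - ⅓)*122 = 154 - 11/81*122 = 154 - 1342/81 = 11132/81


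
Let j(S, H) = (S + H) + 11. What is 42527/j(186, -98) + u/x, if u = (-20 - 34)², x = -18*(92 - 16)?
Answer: 1608007/3762 ≈ 427.43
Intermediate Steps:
x = -1368 (x = -18*76 = -1368)
j(S, H) = 11 + H + S (j(S, H) = (H + S) + 11 = 11 + H + S)
u = 2916 (u = (-54)² = 2916)
42527/j(186, -98) + u/x = 42527/(11 - 98 + 186) + 2916/(-1368) = 42527/99 + 2916*(-1/1368) = 42527*(1/99) - 81/38 = 42527/99 - 81/38 = 1608007/3762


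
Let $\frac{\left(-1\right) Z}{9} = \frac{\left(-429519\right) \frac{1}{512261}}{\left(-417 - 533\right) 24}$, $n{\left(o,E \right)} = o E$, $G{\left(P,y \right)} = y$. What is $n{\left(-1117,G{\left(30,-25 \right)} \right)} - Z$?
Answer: $\frac{108717153318557}{3893183600} \approx 27925.0$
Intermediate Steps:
$n{\left(o,E \right)} = E o$
$Z = - \frac{1288557}{3893183600}$ ($Z = - 9 \frac{\left(-429519\right) \frac{1}{512261}}{\left(-417 - 533\right) 24} = - 9 \left(- \frac{429519}{512261 \left(\left(-950\right) 24\right)}\right) = - 9 \left(- \frac{429519}{512261 \left(-22800\right)}\right) = - 9 \left(\left(- \frac{429519}{512261}\right) \left(- \frac{1}{22800}\right)\right) = \left(-9\right) \frac{143173}{3893183600} = - \frac{1288557}{3893183600} \approx -0.00033098$)
$n{\left(-1117,G{\left(30,-25 \right)} \right)} - Z = \left(-25\right) \left(-1117\right) - - \frac{1288557}{3893183600} = 27925 + \frac{1288557}{3893183600} = \frac{108717153318557}{3893183600}$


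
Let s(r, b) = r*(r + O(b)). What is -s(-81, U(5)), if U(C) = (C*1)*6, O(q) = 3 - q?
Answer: -8748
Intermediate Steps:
U(C) = 6*C (U(C) = C*6 = 6*C)
s(r, b) = r*(3 + r - b) (s(r, b) = r*(r + (3 - b)) = r*(3 + r - b))
-s(-81, U(5)) = -(-81)*(3 - 81 - 6*5) = -(-81)*(3 - 81 - 1*30) = -(-81)*(3 - 81 - 30) = -(-81)*(-108) = -1*8748 = -8748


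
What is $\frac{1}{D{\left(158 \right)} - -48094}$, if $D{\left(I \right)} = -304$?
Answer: $\frac{1}{47790} \approx 2.0925 \cdot 10^{-5}$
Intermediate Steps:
$\frac{1}{D{\left(158 \right)} - -48094} = \frac{1}{-304 - -48094} = \frac{1}{-304 + 48094} = \frac{1}{47790}$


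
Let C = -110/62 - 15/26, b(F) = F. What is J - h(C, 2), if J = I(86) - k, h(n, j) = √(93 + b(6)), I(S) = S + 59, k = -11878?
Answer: 12023 - 3*√11 ≈ 12013.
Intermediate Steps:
I(S) = 59 + S
C = -1895/806 (C = -110*1/62 - 15*1/26 = -55/31 - 15/26 = -1895/806 ≈ -2.3511)
h(n, j) = 3*√11 (h(n, j) = √(93 + 6) = √99 = 3*√11)
J = 12023 (J = (59 + 86) - 1*(-11878) = 145 + 11878 = 12023)
J - h(C, 2) = 12023 - 3*√11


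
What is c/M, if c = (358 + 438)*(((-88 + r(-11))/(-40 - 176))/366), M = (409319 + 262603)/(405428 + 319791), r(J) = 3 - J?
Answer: 5339787497/6639933204 ≈ 0.80419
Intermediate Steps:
M = 671922/725219 ≈ 0.92651
c = 7363/9882 (c = (358 + 438)*(((-88 + (3 - 1*(-11)))/(-40 - 176))/366) = 796*(((-88 + (3 + 11))/(-216))*(1/366)) = 796*(((-88 + 14)*(-1/216))*(1/366)) = 796*(-74*(-1/216)*(1/366)) = 796*((37/108)*(1/366)) = 796*(37/39528) = 7363/9882 ≈ 0.74509)
c/M = 7363/(9882*(671922/725219)) = (7363/9882)*(725219/671922) = 5339787497/6639933204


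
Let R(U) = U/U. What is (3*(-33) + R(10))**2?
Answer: 9604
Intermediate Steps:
R(U) = 1
(3*(-33) + R(10))**2 = (3*(-33) + 1)**2 = (-99 + 1)**2 = (-98)**2 = 9604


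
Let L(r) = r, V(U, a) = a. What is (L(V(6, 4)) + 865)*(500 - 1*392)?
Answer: 93852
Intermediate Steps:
(L(V(6, 4)) + 865)*(500 - 1*392) = (4 + 865)*(500 - 1*392) = 869*(500 - 392) = 869*108 = 93852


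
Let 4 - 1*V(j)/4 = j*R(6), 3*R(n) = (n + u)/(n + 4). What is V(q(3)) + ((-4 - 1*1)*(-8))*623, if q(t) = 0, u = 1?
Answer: 24936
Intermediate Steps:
R(n) = (1 + n)/(3*(4 + n)) (R(n) = ((n + 1)/(n + 4))/3 = ((1 + n)/(4 + n))/3 = (1 + n)/(3*(4 + n)))
V(j) = 16 - 14*j/15 (V(j) = 16 - 4*j*(1 + 6)/(3*(4 + 6)) = 16 - 4*j*(⅓)*7/10 = 16 - 4*j*(⅓)*(⅒)*7 = 16 - 4*j*7/30 = 16 - 14*j/15)
V(q(3)) + ((-4 - 1*1)*(-8))*623 = (16 - 14/15*0) + ((-4 - 1*1)*(-8))*623 = (16 + 0) + ((-4 - 1)*(-8))*623 = 16 - 5*(-8)*623 = 16 + 40*623 = 16 + 24920 = 24936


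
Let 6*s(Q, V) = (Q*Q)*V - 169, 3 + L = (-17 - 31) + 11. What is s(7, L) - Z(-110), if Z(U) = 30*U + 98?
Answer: 17083/6 ≈ 2847.2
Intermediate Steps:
L = -40 (L = -3 + ((-17 - 31) + 11) = -3 + (-48 + 11) = -3 - 37 = -40)
s(Q, V) = -169/6 + V*Q²/6 (s(Q, V) = ((Q*Q)*V - 169)/6 = (Q²*V - 169)/6 = (V*Q² - 169)/6 = (-169 + V*Q²)/6 = -169/6 + V*Q²/6)
Z(U) = 98 + 30*U
s(7, L) - Z(-110) = (-169/6 + (⅙)*(-40)*7²) - (98 + 30*(-110)) = (-169/6 + (⅙)*(-40)*49) - (98 - 3300) = (-169/6 - 980/3) - 1*(-3202) = -2129/6 + 3202 = 17083/6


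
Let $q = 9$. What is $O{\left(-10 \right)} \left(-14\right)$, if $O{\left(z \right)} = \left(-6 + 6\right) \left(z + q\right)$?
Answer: $0$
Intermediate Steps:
$O{\left(z \right)} = 0$ ($O{\left(z \right)} = \left(-6 + 6\right) \left(z + 9\right) = 0 \left(9 + z\right) = 0$)
$O{\left(-10 \right)} \left(-14\right) = 0 \left(-14\right) = 0$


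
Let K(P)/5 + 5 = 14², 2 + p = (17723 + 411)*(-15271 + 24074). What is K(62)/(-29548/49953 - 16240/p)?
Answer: -1510980009100/936044613 ≈ -1614.2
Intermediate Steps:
p = 159633600 (p = -2 + (17723 + 411)*(-15271 + 24074) = -2 + 18134*8803 = -2 + 159633602 = 159633600)
K(P) = 955 (K(P) = -25 + 5*14² = -25 + 5*196 = -25 + 980 = 955)
K(62)/(-29548/49953 - 16240/p) = 955/(-29548/49953 - 16240/159633600) = 955/(-29548*1/49953 - 16240*1/159633600) = 955/(-29548/49953 - 29/285060) = 955/(-936044613/1582178020) = 955*(-1582178020/936044613) = -1510980009100/936044613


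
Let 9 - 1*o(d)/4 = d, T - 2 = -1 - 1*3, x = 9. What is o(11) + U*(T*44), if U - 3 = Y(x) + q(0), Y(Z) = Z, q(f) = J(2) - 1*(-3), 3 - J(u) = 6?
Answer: -1064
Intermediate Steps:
J(u) = -3 (J(u) = 3 - 1*6 = 3 - 6 = -3)
T = -2 (T = 2 + (-1 - 1*3) = 2 + (-1 - 3) = 2 - 4 = -2)
q(f) = 0 (q(f) = -3 - 1*(-3) = -3 + 3 = 0)
o(d) = 36 - 4*d
U = 12 (U = 3 + (9 + 0) = 3 + 9 = 12)
o(11) + U*(T*44) = (36 - 4*11) + 12*(-2*44) = (36 - 44) + 12*(-88) = -8 - 1056 = -1064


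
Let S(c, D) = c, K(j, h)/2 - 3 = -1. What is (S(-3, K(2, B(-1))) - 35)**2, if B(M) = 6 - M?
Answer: 1444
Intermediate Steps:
K(j, h) = 4 (K(j, h) = 6 + 2*(-1) = 6 - 2 = 4)
(S(-3, K(2, B(-1))) - 35)**2 = (-3 - 35)**2 = (-38)**2 = 1444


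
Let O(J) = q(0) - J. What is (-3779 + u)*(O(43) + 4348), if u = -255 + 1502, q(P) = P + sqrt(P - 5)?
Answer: -10900260 - 2532*I*sqrt(5) ≈ -1.09e+7 - 5661.7*I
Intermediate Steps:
q(P) = P + sqrt(-5 + P)
O(J) = -J + I*sqrt(5) (O(J) = (0 + sqrt(-5 + 0)) - J = (0 + sqrt(-5)) - J = (0 + I*sqrt(5)) - J = I*sqrt(5) - J = -J + I*sqrt(5))
u = 1247
(-3779 + u)*(O(43) + 4348) = (-3779 + 1247)*((-1*43 + I*sqrt(5)) + 4348) = -2532*((-43 + I*sqrt(5)) + 4348) = -2532*(4305 + I*sqrt(5)) = -10900260 - 2532*I*sqrt(5)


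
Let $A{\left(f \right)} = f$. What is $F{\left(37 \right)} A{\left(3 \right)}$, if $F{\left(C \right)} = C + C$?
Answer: $222$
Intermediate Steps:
$F{\left(C \right)} = 2 C$
$F{\left(37 \right)} A{\left(3 \right)} = 2 \cdot 37 \cdot 3 = 74 \cdot 3 = 222$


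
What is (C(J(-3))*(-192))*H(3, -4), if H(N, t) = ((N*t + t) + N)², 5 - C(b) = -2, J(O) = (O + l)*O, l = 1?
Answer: -227136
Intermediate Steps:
J(O) = O*(1 + O) (J(O) = (O + 1)*O = (1 + O)*O = O*(1 + O))
C(b) = 7 (C(b) = 5 - 1*(-2) = 5 + 2 = 7)
H(N, t) = (N + t + N*t)² (H(N, t) = ((t + N*t) + N)² = (N + t + N*t)²)
(C(J(-3))*(-192))*H(3, -4) = (7*(-192))*(3 - 4 + 3*(-4))² = -1344*(3 - 4 - 12)² = -1344*(-13)² = -1344*169 = -227136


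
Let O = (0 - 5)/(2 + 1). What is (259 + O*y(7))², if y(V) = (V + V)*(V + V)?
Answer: 41209/9 ≈ 4578.8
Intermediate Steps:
y(V) = 4*V² (y(V) = (2*V)*(2*V) = 4*V²)
O = -5/3 ≈ -1.6667
(259 + O*y(7))² = (259 - 20*7²/3)² = (259 - 20*49/3)² = (259 - 5/3*196)² = (259 - 980/3)² = (-203/3)² = 41209/9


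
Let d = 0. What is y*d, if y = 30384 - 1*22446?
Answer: 0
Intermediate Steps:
y = 7938 (y = 30384 - 22446 = 7938)
y*d = 7938*0 = 0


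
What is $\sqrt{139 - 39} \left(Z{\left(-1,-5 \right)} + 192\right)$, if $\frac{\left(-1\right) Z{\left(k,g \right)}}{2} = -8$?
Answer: $2080$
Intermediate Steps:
$Z{\left(k,g \right)} = 16$ ($Z{\left(k,g \right)} = \left(-2\right) \left(-8\right) = 16$)
$\sqrt{139 - 39} \left(Z{\left(-1,-5 \right)} + 192\right) = \sqrt{139 - 39} \left(16 + 192\right) = \sqrt{100} \cdot 208 = 10 \cdot 208 = 2080$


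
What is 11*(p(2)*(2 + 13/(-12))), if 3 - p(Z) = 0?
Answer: 121/4 ≈ 30.250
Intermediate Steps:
p(Z) = 3 (p(Z) = 3 - 1*0 = 3 + 0 = 3)
11*(p(2)*(2 + 13/(-12))) = 11*(3*(2 + 13/(-12))) = 11*(3*(2 + 13*(-1/12))) = 11*(3*(2 - 13/12)) = 11*(3*(11/12)) = 11*(11/4) = 121/4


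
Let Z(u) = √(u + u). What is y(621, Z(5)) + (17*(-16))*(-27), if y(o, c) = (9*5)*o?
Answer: 35289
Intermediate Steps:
Z(u) = √2*√u (Z(u) = √(2*u) = √2*√u)
y(o, c) = 45*o
y(621, Z(5)) + (17*(-16))*(-27) = 45*621 + (17*(-16))*(-27) = 27945 - 272*(-27) = 27945 + 7344 = 35289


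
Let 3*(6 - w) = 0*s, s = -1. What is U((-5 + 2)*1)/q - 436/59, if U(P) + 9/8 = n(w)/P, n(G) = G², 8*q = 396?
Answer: -59617/7788 ≈ -7.6550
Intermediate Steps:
q = 99/2 (q = (⅛)*396 = 99/2 ≈ 49.500)
w = 6 (w = 6 - 0*(-1) = 6 - ⅓*0 = 6 + 0 = 6)
U(P) = -9/8 + 36/P (U(P) = -9/8 + 6²/P = -9/8 + 36/P)
U((-5 + 2)*1)/q - 436/59 = (-9/8 + 36/(((-5 + 2)*1)))/(99/2) - 436/59 = (-9/8 + 36/((-3*1)))*(2/99) - 436*1/59 = (-9/8 + 36/(-3))*(2/99) - 436/59 = (-9/8 + 36*(-⅓))*(2/99) - 436/59 = (-9/8 - 12)*(2/99) - 436/59 = -105/8*2/99 - 436/59 = -35/132 - 436/59 = -59617/7788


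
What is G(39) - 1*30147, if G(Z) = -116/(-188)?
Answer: -1416880/47 ≈ -30146.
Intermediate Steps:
G(Z) = 29/47 (G(Z) = -116*(-1/188) = 29/47)
G(39) - 1*30147 = 29/47 - 1*30147 = 29/47 - 30147 = -1416880/47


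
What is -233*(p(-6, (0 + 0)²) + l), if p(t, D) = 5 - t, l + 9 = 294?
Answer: -68968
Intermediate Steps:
l = 285 (l = -9 + 294 = 285)
-233*(p(-6, (0 + 0)²) + l) = -233*((5 - 1*(-6)) + 285) = -233*((5 + 6) + 285) = -233*(11 + 285) = -233*296 = -68968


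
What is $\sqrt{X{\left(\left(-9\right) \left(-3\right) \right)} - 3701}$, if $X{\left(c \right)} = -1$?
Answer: $i \sqrt{3702} \approx 60.844 i$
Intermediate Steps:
$\sqrt{X{\left(\left(-9\right) \left(-3\right) \right)} - 3701} = \sqrt{-1 - 3701} = \sqrt{-3702} = i \sqrt{3702}$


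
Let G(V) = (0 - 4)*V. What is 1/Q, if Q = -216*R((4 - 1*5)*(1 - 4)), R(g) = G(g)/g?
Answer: 1/864 ≈ 0.0011574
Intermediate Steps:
G(V) = -4*V
R(g) = -4 (R(g) = (-4*g)/g = -4)
Q = 864 (Q = -216*(-4) = 864)
1/Q = 1/864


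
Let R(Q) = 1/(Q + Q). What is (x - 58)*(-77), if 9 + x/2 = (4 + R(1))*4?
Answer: 3080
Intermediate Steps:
R(Q) = 1/(2*Q)
x = 18 (x = -18 + 2*((4 + (1/2)/1)*4) = -18 + 2*((4 + (1/2)*1)*4) = -18 + 2*((4 + 1/2)*4) = -18 + 2*((9/2)*4) = -18 + 2*18 = -18 + 36 = 18)
(x - 58)*(-77) = (18 - 58)*(-77) = -40*(-77) = 3080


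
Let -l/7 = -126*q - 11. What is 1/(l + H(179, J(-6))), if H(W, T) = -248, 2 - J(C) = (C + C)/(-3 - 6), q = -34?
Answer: -1/30159 ≈ -3.3158e-5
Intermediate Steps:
J(C) = 2 + 2*C/9 (J(C) = 2 - (C + C)/(-3 - 6) = 2 - 2*C/(-9) = 2 - 2*C*(-1)/9 = 2 - (-2)*C/9 = 2 + 2*C/9)
l = -29911 (l = -7*(-126*(-34) - 11) = -7*(4284 - 11) = -7*4273 = -29911)
1/(l + H(179, J(-6))) = 1/(-29911 - 248) = 1/(-30159) = -1/30159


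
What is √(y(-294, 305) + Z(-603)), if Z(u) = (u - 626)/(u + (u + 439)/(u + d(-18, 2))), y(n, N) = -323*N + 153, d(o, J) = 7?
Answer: I*√793284655547706/89806 ≈ 313.62*I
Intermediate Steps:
y(n, N) = 153 - 323*N
Z(u) = (-626 + u)/(u + (439 + u)/(7 + u)) (Z(u) = (u - 626)/(u + (u + 439)/(u + 7)) = (-626 + u)/(u + (439 + u)/(7 + u)))
√(y(-294, 305) + Z(-603)) = √((153 - 323*305) + (-4382 + (-603)² - 619*(-603))/(439 + (-603)² + 8*(-603))) = √((153 - 98515) + (-4382 + 363609 + 373257)/(439 + 363609 - 4824)) = √(-98362 + 732484/359224) = √(-98362 + (1/359224)*732484) = √(-98362 + 183121/89806) = √(-8833314651/89806) = I*√793284655547706/89806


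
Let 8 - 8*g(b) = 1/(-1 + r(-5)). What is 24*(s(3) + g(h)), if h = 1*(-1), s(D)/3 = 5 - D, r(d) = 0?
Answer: 171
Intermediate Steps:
s(D) = 15 - 3*D (s(D) = 3*(5 - D) = 15 - 3*D)
h = -1
g(b) = 9/8 (g(b) = 1 - 1/(8*(-1 + 0)) = 1 - ⅛/(-1) = 1 - ⅛*(-1) = 1 + ⅛ = 9/8)
24*(s(3) + g(h)) = 24*((15 - 3*3) + 9/8) = 24*((15 - 9) + 9/8) = 24*(6 + 9/8) = 24*(57/8) = 171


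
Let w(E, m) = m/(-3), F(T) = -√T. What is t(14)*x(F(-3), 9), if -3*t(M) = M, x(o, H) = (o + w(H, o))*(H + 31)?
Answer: 1120*I*√3/9 ≈ 215.54*I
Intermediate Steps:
w(E, m) = -m/3 (w(E, m) = m*(-⅓) = -m/3)
x(o, H) = 2*o*(31 + H)/3 (x(o, H) = (o - o/3)*(H + 31) = (2*o/3)*(31 + H) = 2*o*(31 + H)/3)
t(M) = -M/3
t(14)*x(F(-3), 9) = (-⅓*14)*(2*(-√(-3))*(31 + 9)/3) = -28*(-I*√3)*40/9 = -(-1120)*I*√3/9 = 1120*I*√3/9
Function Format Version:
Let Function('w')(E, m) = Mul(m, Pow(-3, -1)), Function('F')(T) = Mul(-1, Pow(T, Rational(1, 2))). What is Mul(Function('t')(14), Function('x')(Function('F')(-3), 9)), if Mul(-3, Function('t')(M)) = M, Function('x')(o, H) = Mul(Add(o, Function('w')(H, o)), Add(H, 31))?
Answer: Mul(Rational(1120, 9), I, Pow(3, Rational(1, 2))) ≈ Mul(215.54, I)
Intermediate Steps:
Function('w')(E, m) = Mul(Rational(-1, 3), m) (Function('w')(E, m) = Mul(m, Rational(-1, 3)) = Mul(Rational(-1, 3), m))
Function('x')(o, H) = Mul(Rational(2, 3), o, Add(31, H)) (Function('x')(o, H) = Mul(Add(o, Mul(Rational(-1, 3), o)), Add(H, 31)) = Mul(Mul(Rational(2, 3), o), Add(31, H)) = Mul(Rational(2, 3), o, Add(31, H)))
Function('t')(M) = Mul(Rational(-1, 3), M)
Mul(Function('t')(14), Function('x')(Function('F')(-3), 9)) = Mul(Mul(Rational(-1, 3), 14), Mul(Rational(2, 3), Mul(-1, Pow(-3, Rational(1, 2))), Add(31, 9))) = Mul(Rational(-14, 3), Mul(Rational(2, 3), Mul(-1, Mul(I, Pow(3, Rational(1, 2)))), 40)) = Mul(Rational(-14, 3), Mul(Rational(2, 3), Mul(-1, I, Pow(3, Rational(1, 2))), 40)) = Mul(Rational(-14, 3), Mul(Rational(-80, 3), I, Pow(3, Rational(1, 2)))) = Mul(Rational(1120, 9), I, Pow(3, Rational(1, 2)))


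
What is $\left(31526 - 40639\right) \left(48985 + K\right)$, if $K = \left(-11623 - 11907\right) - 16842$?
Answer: $-78490269$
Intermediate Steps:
$K = -40372$ ($K = -23530 - 16842 = -40372$)
$\left(31526 - 40639\right) \left(48985 + K\right) = \left(31526 - 40639\right) \left(48985 - 40372\right) = \left(-9113\right) 8613 = -78490269$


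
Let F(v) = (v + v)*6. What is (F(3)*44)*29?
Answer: 45936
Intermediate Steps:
F(v) = 12*v (F(v) = (2*v)*6 = 12*v)
(F(3)*44)*29 = ((12*3)*44)*29 = (36*44)*29 = 1584*29 = 45936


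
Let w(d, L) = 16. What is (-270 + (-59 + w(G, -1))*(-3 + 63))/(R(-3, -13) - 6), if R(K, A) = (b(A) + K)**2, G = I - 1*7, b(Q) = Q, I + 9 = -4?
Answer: -57/5 ≈ -11.400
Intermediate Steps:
I = -13 (I = -9 - 4 = -13)
G = -20 (G = -13 - 1*7 = -13 - 7 = -20)
R(K, A) = (A + K)**2
(-270 + (-59 + w(G, -1))*(-3 + 63))/(R(-3, -13) - 6) = (-270 + (-59 + 16)*(-3 + 63))/((-13 - 3)**2 - 6) = (-270 - 43*60)/((-16)**2 - 6) = (-270 - 2580)/(256 - 6) = -2850/250 = -2850*1/250 = -57/5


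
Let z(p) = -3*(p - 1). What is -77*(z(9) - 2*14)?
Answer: 4004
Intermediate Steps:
z(p) = 3 - 3*p (z(p) = -3*(-1 + p) = 3 - 3*p)
-77*(z(9) - 2*14) = -77*((3 - 3*9) - 2*14) = -77*((3 - 27) - 1*28) = -77*(-24 - 28) = -77*(-52) = 4004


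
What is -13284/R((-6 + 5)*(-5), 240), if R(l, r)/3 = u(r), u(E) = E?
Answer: -369/20 ≈ -18.450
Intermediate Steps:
R(l, r) = 3*r
-13284/R((-6 + 5)*(-5), 240) = -13284/(3*240) = -13284/720 = -13284*1/720 = -369/20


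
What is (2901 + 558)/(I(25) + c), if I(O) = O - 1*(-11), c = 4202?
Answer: 3459/4238 ≈ 0.81619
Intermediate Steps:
I(O) = 11 + O (I(O) = O + 11 = 11 + O)
(2901 + 558)/(I(25) + c) = (2901 + 558)/((11 + 25) + 4202) = 3459/(36 + 4202) = 3459/4238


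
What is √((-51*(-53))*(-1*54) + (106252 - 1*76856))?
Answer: I*√116566 ≈ 341.42*I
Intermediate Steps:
√((-51*(-53))*(-1*54) + (106252 - 1*76856)) = √(2703*(-54) + (106252 - 76856)) = √(-145962 + 29396) = √(-116566) = I*√116566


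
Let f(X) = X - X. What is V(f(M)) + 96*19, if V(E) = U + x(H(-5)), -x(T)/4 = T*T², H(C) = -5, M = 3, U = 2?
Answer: 2326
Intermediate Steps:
x(T) = -4*T³ (x(T) = -4*T*T² = -4*T³)
f(X) = 0
V(E) = 502 (V(E) = 2 - 4*(-5)³ = 2 - 4*(-125) = 2 + 500 = 502)
V(f(M)) + 96*19 = 502 + 96*19 = 502 + 1824 = 2326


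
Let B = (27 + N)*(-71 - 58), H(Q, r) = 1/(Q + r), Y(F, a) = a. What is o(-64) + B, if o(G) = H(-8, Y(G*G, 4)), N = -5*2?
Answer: -8773/4 ≈ -2193.3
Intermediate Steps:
N = -10
o(G) = -¼ (o(G) = 1/(-8 + 4) = 1/(-4) = -¼)
B = -2193 (B = (27 - 10)*(-71 - 58) = 17*(-129) = -2193)
o(-64) + B = -¼ - 2193 = -8773/4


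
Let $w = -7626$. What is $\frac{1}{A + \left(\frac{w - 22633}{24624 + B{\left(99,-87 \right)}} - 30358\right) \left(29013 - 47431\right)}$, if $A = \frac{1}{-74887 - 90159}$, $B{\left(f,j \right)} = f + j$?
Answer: $\frac{508259157}{284196292278462785} \approx 1.7884 \cdot 10^{-9}$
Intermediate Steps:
$A = - \frac{1}{165046}$ ($A = \frac{1}{-165046} = - \frac{1}{165046} \approx -6.0589 \cdot 10^{-6}$)
$\frac{1}{A + \left(\frac{w - 22633}{24624 + B{\left(99,-87 \right)}} - 30358\right) \left(29013 - 47431\right)} = \frac{1}{- \frac{1}{165046} + \left(\frac{-7626 - 22633}{24624 + \left(99 - 87\right)} - 30358\right) \left(29013 - 47431\right)} = \frac{1}{- \frac{1}{165046} + \left(- \frac{30259}{24624 + 12} - 30358\right) \left(-18418\right)} = \frac{1}{- \frac{1}{165046} + \left(- \frac{30259}{24636} - 30358\right) \left(-18418\right)} = \frac{1}{- \frac{1}{165046} - - \frac{6887686881923}{12318}} = \frac{1}{- \frac{1}{165046} + \frac{6887686881923}{12318}} = \frac{1}{\frac{284196292278462785}{508259157}} = \frac{508259157}{284196292278462785}$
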